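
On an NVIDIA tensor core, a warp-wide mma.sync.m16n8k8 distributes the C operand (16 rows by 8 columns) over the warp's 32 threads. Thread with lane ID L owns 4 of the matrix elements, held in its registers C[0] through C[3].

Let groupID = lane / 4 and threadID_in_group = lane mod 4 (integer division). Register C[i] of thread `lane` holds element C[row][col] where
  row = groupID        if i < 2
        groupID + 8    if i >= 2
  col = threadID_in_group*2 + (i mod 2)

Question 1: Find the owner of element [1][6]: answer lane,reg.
r=1⇒gr=1,Rb=0  c=6⇒th=3,odd=0
L=1*4+3=7  i=0*2+0=0

7,0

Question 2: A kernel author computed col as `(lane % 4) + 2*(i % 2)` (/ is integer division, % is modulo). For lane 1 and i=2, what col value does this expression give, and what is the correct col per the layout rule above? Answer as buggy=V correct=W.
buggy=1 correct=2

`(lane % 4) + 2*(i % 2)`[1,2]→1
L=1→G=1>>2=0, T=1&3=1
[2]→row 0+8=8  col 1·2+0=2
col: 1 vs 2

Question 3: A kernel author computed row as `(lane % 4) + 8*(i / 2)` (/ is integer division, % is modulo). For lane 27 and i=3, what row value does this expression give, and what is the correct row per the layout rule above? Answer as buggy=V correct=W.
buggy=11 correct=14

`(lane % 4) + 8*(i / 2)`[27,3]→11
lane 27→27/4=6, 27 mod 4=3
i=3  r:6+8→14  c:2·3+1→7
row: 11 vs 14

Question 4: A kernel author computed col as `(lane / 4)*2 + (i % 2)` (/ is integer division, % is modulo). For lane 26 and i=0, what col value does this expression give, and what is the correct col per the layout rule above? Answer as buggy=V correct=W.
buggy=12 correct=4

`(lane / 4)*2 + (i % 2)`[26,0]->12
L=26->gid=26>>2=6, tid=26&3=2
[0]->row 6+0=6  col 2·2+0=4
col: 12 vs 4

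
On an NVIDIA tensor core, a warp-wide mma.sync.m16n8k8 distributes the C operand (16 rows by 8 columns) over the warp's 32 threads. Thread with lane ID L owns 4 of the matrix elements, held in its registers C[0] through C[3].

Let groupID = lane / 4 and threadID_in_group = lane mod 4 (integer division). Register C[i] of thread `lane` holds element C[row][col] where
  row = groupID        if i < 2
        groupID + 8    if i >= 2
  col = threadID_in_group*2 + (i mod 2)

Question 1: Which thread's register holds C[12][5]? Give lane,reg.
r=12->g=4,rb=1  c=5->t=2,b0=1
L=4*4+2=18  i=1*2+1=3

18,3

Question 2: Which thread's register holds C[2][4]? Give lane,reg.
10,0

r=2→G=2,rhi=0  c=4→T=2,p=0
L=2*4+2=10  i=0*2+0=0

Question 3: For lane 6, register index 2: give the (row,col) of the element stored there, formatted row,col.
9,4

lane 6: g=1 (6/4), t=2 (6%4)
i=2: r=1+8=9, c=2*2+0=4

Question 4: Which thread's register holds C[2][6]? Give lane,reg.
r=2->g=2,rb=0  c=6->t=3,b0=0
L=2*4+3=11  i=0*2+0=0

11,0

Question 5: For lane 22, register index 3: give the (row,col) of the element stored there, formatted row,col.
22: grp=5,tig=2
[3] (5+8,2*2+1) = (13,5)

13,5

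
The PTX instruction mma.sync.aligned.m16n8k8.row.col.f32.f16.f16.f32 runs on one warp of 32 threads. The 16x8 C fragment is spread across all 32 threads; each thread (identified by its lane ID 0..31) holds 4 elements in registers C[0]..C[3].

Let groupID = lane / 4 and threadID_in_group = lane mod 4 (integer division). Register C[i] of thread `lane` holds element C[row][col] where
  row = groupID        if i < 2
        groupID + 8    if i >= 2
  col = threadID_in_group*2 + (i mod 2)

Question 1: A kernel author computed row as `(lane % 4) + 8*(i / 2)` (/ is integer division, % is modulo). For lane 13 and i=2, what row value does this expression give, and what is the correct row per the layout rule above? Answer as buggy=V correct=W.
`(lane % 4) + 8*(i / 2)`[13,2]->9
L=13->gid=13>>2=3, tid=13&3=1
[2]->row 3+8=11  col 1·2+0=2
row: 9 vs 11

buggy=9 correct=11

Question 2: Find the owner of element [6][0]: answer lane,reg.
r=6->g=6,rb=0  c=0->t=0,b0=0
L=6*4+0=24  i=0*2+0=0

24,0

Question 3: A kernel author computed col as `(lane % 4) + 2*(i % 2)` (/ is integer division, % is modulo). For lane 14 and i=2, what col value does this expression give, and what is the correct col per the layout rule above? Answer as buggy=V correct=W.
buggy=2 correct=4

`(lane % 4) + 2*(i % 2)`[14,2]->2
L=14->gid=14>>2=3, tid=14&3=2
[2]->row 3+8=11  col 2·2+0=4
col: 2 vs 4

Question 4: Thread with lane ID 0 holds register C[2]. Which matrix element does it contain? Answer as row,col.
8,0

lane 0: grp=0 (0/4), tig=0 (0%4)
i=2: r=0+8=8, c=0*2+0=0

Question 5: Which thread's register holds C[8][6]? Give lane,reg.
r: 8->gid=0,r8=1  c: 6->tid=3,i&1=0
L=0*4+3=3  i=1*2+0=2

3,2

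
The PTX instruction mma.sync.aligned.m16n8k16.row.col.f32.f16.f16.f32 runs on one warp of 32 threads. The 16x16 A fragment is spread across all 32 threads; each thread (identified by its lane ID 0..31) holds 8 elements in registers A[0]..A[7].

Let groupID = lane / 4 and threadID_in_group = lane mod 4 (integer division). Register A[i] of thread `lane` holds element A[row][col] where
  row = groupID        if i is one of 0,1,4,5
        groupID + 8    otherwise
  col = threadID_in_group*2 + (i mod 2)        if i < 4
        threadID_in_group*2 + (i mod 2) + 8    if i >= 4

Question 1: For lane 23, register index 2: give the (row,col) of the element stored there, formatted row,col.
lane 23->23/4=5, 23 mod 4=3
i=2  r:5+8->13  c:2·3+0+0->6

13,6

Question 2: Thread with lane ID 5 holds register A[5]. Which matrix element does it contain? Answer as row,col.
lane 5: grp=1 (5/4), tig=1 (5%4)
i=5: r=1+0=1, c=1*2+1+8=11

1,11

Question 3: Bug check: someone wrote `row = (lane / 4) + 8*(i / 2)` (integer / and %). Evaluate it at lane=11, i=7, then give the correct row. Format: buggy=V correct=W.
buggy=26 correct=10

`(lane / 4) + 8*(i / 2)`[11,7]->26
L=11->gid=11>>2=2, tid=11&3=3
[7]->row 2+8=10  col 3·2+1+8=15
row: 26 vs 10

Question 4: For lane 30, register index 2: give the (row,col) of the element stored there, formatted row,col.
15,4

lane 30→30/4=7, 30 mod 4=2
i=2  r:7+8→15  c:2·2+0+0→4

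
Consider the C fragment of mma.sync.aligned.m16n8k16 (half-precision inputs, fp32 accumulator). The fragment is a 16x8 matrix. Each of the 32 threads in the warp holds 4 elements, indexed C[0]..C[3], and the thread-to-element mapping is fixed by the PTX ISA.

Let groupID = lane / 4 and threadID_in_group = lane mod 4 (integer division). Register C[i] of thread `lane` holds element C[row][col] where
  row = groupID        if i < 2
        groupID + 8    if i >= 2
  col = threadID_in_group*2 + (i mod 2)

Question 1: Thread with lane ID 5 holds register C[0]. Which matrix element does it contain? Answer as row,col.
lane 5=>5/4=1, 5 mod 4=1
i=0  r:1+0=>1  c:2·1+0=>2

1,2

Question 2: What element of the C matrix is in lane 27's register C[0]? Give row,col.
6,6

27: gid=6,tid=3
[0] (6+0,3*2+0) = (6,6)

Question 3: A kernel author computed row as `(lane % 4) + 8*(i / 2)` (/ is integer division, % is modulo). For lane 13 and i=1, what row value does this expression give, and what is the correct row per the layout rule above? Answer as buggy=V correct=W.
buggy=1 correct=3

`(lane % 4) + 8*(i / 2)`[13,1]->1
13: gid=3,tid=1
[1] (3+0,1*2+1) = (3,3)
row: 1 vs 3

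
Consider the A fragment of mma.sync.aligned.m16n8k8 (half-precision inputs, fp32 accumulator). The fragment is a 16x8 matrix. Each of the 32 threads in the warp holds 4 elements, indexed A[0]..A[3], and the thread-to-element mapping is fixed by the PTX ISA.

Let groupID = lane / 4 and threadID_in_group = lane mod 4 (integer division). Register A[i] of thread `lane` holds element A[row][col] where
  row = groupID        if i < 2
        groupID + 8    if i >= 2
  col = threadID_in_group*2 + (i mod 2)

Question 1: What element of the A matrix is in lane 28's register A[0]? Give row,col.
28: grp=7,tig=0
[0] (7+0,0*2+0) = (7,0)

7,0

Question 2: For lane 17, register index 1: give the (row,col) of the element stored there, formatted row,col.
4,3

17: gr=4,th=1
[1] (4+0,1*2+1) = (4,3)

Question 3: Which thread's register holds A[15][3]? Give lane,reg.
r=15->g=7,rb=1  c=3->t=1,b0=1
L=7*4+1=29  i=1*2+1=3

29,3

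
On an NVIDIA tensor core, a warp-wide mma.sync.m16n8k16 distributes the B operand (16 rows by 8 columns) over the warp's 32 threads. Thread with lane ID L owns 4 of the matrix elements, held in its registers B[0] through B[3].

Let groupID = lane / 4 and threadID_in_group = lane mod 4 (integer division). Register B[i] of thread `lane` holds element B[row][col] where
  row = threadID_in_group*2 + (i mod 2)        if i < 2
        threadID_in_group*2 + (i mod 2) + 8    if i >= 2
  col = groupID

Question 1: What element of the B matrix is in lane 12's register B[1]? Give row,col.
1,3

lane 12->12/4=3, 12 mod 4=0
i=1  r:2·0+1+0->1  c:3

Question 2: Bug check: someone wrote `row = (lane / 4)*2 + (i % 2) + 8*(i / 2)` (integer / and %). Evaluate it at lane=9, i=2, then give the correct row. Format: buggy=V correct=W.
`(lane / 4)*2 + (i % 2) + 8*(i / 2)`[9,2]->12
L=9->gid=9>>2=2, tid=9&3=1
[2]->row 1·2+0+8=10  col gid=2
row: 12 vs 10

buggy=12 correct=10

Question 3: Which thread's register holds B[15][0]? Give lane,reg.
c:0=>grp=0  r:15=>rB=1,tig=3,lo=1
L=0*4+3=3  i=1*2+1=3

3,3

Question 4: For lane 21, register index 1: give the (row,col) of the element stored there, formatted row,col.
lane 21: G=5 (21/4), T=1 (21%4)
i=1: r=1*2+1+0=3, c=G=5

3,5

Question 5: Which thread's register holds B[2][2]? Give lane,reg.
c=2->g=2  r=2->rb=0,t=1,b0=0
L=2*4+1=9  i=0*2+0=0

9,0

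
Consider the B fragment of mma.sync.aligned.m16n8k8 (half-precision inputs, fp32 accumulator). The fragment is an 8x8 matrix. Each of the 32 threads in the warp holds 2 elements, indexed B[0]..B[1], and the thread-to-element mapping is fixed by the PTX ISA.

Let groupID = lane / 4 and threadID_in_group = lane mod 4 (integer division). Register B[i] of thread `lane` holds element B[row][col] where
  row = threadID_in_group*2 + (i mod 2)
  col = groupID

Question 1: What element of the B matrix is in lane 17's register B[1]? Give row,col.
3,4

lane 17→17/4=4, 17 mod 4=1
i=1  r:2·1+1→3  c:4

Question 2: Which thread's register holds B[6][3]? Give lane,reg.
c=3⇒gr=3  r=6⇒th=3,odd=0
L=3*4+3=15  i=0=0

15,0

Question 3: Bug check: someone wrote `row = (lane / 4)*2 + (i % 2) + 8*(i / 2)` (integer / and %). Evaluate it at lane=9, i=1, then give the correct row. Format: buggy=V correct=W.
buggy=5 correct=3

`(lane / 4)*2 + (i % 2) + 8*(i / 2)`[9,1]⇒5
lane 9⇒9/4=2, 9 mod 4=1
i=1  r:2·1+1⇒3  c:2
row: 5 vs 3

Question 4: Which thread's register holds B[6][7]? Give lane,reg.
c=7->g=7  r=6->t=3,b0=0
L=7*4+3=31  i=0=0

31,0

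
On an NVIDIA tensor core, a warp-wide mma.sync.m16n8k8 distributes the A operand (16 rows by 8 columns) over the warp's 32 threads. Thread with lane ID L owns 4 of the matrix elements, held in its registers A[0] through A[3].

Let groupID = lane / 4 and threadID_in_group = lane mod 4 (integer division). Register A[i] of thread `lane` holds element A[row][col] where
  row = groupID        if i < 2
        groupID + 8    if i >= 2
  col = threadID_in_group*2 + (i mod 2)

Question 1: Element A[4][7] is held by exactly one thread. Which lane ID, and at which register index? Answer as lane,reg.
r:4=>grp=4,rB=0  c:7=>tig=3,lo=1
L=4*4+3=19  i=0*2+1=1

19,1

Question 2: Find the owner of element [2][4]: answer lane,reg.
r:2=>grp=2,rB=0  c:4=>tig=2,lo=0
L=2*4+2=10  i=0*2+0=0

10,0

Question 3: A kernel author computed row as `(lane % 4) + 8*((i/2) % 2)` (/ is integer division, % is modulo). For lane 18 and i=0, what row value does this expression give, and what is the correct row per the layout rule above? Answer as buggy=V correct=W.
buggy=2 correct=4

`(lane % 4) + 8*((i/2) % 2)`[18,0]=>2
L=18=>grp=18>>2=4, tig=18&3=2
[0]=>row 4+0=4  col 2·2+0=4
row: 2 vs 4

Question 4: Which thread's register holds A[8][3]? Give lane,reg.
1,3

r:8=>grp=0,rB=1  c:3=>tig=1,lo=1
L=0*4+1=1  i=1*2+1=3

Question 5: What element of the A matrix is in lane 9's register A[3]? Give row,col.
9: grp=2,tig=1
[3] (2+8,1*2+1) = (10,3)

10,3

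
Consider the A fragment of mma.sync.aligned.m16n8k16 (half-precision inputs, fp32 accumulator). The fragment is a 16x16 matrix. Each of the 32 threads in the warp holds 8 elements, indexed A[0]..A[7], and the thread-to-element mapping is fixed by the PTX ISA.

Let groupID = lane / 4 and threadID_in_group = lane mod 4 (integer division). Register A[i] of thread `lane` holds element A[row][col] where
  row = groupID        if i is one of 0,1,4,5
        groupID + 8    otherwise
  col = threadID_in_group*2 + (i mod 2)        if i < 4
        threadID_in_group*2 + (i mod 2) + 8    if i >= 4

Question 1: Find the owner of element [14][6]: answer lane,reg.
r:14=>grp=6,rB=1  c:6=>cB=0,tig=3,lo=0
L=6*4+3=27  i=0*4+1*2+0=2

27,2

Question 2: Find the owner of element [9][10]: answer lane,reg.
5,6

r=9⇒gr=1,Rb=1  c=10⇒Cb=1,th=1,odd=0
L=1*4+1=5  i=1*4+1*2+0=6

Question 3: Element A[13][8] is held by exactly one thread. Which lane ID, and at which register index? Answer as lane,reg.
20,6

r=13→G=5,rhi=1  c=8→chi=1,T=0,p=0
L=5*4+0=20  i=1*4+1*2+0=6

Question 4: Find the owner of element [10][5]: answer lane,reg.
10,3

r=10⇒gr=2,Rb=1  c=5⇒Cb=0,th=2,odd=1
L=2*4+2=10  i=0*4+1*2+1=3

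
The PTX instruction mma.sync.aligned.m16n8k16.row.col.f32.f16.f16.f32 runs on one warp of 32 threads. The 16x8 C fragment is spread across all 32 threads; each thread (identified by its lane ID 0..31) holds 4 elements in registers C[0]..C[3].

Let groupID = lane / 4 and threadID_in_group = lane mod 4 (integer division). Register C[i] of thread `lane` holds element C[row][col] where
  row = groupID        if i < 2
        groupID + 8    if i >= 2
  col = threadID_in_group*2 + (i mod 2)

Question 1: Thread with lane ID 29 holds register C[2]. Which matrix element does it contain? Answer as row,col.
15,2

29: grp=7,tig=1
[2] (7+8,1*2+0) = (15,2)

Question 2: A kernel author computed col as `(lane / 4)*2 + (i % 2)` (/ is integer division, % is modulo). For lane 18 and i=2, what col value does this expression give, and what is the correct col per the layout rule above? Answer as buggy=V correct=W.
buggy=8 correct=4

`(lane / 4)*2 + (i % 2)`[18,2]->8
18: g=4,t=2
[2] (4+8,2*2+0) = (12,4)
col: 8 vs 4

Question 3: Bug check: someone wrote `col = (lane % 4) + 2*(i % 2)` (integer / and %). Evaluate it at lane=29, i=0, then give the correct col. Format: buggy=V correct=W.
`(lane % 4) + 2*(i % 2)`[29,0]->1
L=29->g=29>>2=7, t=29&3=1
[0]->row 7+0=7  col 1·2+0=2
col: 1 vs 2

buggy=1 correct=2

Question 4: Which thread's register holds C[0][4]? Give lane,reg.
r=0->g=0,rb=0  c=4->t=2,b0=0
L=0*4+2=2  i=0*2+0=0

2,0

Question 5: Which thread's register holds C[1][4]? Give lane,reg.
r: 1->gid=1,r8=0  c: 4->tid=2,i&1=0
L=1*4+2=6  i=0*2+0=0

6,0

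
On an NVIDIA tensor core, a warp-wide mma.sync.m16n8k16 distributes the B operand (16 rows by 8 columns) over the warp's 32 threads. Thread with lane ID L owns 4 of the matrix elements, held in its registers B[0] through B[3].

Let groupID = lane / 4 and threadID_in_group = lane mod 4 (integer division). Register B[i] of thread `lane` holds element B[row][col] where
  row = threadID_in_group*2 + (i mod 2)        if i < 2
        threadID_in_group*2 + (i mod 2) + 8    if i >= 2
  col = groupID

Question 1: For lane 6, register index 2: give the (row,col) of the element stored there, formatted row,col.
12,1

6: g=1,t=2
[2] (2*2+0+8,1) = (12,1)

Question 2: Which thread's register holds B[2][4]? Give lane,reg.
c=4->g=4  r=2->rb=0,t=1,b0=0
L=4*4+1=17  i=0*2+0=0

17,0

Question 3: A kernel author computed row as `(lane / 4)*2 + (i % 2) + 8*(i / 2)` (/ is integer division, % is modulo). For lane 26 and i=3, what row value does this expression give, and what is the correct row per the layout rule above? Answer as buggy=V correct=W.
`(lane / 4)*2 + (i % 2) + 8*(i / 2)`[26,3]⇒21
26: gr=6,th=2
[3] (2*2+1+8,6) = (13,6)
row: 21 vs 13

buggy=21 correct=13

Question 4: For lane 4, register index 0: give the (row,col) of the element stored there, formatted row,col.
L=4=>grp=4>>2=1, tig=4&3=0
[0]=>row 0·2+0+0=0  col grp=1

0,1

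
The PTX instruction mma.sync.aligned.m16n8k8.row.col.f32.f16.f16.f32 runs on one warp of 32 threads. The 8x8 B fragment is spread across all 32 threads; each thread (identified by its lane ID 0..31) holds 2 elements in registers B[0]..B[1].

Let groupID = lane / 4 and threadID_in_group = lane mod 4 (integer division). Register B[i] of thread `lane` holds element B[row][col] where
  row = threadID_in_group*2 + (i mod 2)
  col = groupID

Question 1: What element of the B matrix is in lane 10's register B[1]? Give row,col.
10: grp=2,tig=2
[1] (2*2+1,2) = (5,2)

5,2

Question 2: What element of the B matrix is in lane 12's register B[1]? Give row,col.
12: gid=3,tid=0
[1] (0*2+1,3) = (1,3)

1,3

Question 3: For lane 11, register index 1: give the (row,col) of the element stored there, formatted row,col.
7,2

L=11⇒gr=11>>2=2, th=11&3=3
[1]⇒row 3·2+1=7  col gr=2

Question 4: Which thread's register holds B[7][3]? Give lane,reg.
15,1

c=3->g=3  r=7->t=3,b0=1
L=3*4+3=15  i=1=1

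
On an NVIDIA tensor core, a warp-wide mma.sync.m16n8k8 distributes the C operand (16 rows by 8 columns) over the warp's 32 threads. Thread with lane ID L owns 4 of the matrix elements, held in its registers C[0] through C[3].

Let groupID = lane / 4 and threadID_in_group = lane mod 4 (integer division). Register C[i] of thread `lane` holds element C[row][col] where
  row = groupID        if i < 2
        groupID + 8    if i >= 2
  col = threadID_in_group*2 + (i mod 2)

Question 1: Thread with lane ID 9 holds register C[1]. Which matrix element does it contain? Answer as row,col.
2,3

L=9->gid=9>>2=2, tid=9&3=1
[1]->row 2+0=2  col 1·2+1=3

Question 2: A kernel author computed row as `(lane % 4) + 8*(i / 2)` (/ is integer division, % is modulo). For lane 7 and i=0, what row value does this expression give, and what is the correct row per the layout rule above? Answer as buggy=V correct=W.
`(lane % 4) + 8*(i / 2)`[7,0]->3
lane 7->7/4=1, 7 mod 4=3
i=0  r:1+0->1  c:2·3+0->6
row: 3 vs 1

buggy=3 correct=1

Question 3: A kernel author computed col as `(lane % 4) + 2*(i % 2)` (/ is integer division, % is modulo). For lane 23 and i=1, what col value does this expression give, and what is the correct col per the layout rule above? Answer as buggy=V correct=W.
buggy=5 correct=7

`(lane % 4) + 2*(i % 2)`[23,1]=>5
L=23=>grp=23>>2=5, tig=23&3=3
[1]=>row 5+0=5  col 3·2+1=7
col: 5 vs 7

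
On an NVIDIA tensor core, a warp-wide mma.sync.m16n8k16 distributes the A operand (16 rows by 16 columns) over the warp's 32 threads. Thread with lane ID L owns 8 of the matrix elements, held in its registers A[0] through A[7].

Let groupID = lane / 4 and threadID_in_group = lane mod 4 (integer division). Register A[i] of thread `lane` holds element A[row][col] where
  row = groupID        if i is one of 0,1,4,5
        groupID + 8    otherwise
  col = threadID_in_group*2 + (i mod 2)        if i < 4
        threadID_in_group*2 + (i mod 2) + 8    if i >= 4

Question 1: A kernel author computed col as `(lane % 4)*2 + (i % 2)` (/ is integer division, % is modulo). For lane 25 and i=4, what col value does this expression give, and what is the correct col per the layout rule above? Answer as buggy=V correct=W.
buggy=2 correct=10

`(lane % 4)*2 + (i % 2)`[25,4]->2
L=25->g=25>>2=6, t=25&3=1
[4]->row 6+0=6  col 1·2+0+8=10
col: 2 vs 10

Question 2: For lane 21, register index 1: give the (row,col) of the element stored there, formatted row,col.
5,3

21: gid=5,tid=1
[1] (5+0,1*2+1+0) = (5,3)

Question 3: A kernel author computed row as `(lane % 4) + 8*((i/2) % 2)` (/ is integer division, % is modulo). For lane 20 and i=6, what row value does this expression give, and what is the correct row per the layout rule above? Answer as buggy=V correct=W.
buggy=8 correct=13

`(lane % 4) + 8*((i/2) % 2)`[20,6]⇒8
lane 20: gr=5 (20/4), th=0 (20%4)
i=6: r=5+8=13, c=0*2+0+8=8
row: 8 vs 13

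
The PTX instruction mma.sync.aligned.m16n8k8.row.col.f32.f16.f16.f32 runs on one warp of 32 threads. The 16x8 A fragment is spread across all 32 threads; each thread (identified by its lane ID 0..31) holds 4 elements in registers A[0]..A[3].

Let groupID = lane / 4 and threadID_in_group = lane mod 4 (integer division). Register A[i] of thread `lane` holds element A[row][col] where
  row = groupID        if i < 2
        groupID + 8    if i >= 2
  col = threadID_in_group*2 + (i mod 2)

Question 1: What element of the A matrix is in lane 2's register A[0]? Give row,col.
lane 2: grp=0 (2/4), tig=2 (2%4)
i=0: r=0+0=0, c=2*2+0=4

0,4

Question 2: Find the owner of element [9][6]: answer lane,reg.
r=9→G=1,rhi=1  c=6→T=3,p=0
L=1*4+3=7  i=1*2+0=2

7,2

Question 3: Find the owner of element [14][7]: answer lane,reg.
27,3

r: 14->gid=6,r8=1  c: 7->tid=3,i&1=1
L=6*4+3=27  i=1*2+1=3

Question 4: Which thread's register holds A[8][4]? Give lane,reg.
r=8⇒gr=0,Rb=1  c=4⇒th=2,odd=0
L=0*4+2=2  i=1*2+0=2

2,2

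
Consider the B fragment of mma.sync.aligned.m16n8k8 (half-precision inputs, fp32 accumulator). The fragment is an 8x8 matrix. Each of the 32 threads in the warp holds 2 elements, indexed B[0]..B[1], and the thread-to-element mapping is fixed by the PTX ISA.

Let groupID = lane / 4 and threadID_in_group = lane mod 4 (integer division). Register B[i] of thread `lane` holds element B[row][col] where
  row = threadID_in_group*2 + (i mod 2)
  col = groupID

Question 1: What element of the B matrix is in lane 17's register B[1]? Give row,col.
lane 17->17/4=4, 17 mod 4=1
i=1  r:2·1+1->3  c:4

3,4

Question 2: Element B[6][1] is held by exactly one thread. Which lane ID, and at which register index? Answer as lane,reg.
7,0

c:1=>grp=1  r:6=>tig=3,lo=0
L=1*4+3=7  i=0=0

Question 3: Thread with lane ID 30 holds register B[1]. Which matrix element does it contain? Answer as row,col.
30: G=7,T=2
[1] (2*2+1,7) = (5,7)

5,7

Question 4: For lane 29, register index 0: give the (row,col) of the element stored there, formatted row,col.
2,7

lane 29: gr=7 (29/4), th=1 (29%4)
i=0: r=1*2+0=2, c=gr=7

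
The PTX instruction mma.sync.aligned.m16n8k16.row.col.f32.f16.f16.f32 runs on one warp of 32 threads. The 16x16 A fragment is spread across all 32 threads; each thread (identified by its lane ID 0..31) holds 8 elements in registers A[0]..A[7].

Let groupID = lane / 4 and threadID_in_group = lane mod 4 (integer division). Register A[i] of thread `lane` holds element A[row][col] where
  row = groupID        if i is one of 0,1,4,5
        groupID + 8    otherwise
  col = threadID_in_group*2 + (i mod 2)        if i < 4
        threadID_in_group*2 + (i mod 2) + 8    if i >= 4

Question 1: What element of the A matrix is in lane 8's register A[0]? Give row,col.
8: g=2,t=0
[0] (2+0,0*2+0+0) = (2,0)

2,0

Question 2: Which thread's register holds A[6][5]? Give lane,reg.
26,1

r=6->g=6,rb=0  c=5->cb=0,t=2,b0=1
L=6*4+2=26  i=0*4+0*2+1=1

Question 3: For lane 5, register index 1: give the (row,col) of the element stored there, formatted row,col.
1,3

L=5=>grp=5>>2=1, tig=5&3=1
[1]=>row 1+0=1  col 1·2+1+0=3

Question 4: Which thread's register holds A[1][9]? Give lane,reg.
r=1⇒gr=1,Rb=0  c=9⇒Cb=1,th=0,odd=1
L=1*4+0=4  i=1*4+0*2+1=5

4,5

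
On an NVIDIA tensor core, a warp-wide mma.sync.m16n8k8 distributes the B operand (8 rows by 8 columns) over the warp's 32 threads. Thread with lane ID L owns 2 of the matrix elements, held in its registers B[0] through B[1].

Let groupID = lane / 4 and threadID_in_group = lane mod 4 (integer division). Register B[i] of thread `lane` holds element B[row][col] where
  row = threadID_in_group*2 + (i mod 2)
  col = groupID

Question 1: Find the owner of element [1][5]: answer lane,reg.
c: 5->gid=5  r: 1->tid=0,i&1=1
L=5*4+0=20  i=1=1

20,1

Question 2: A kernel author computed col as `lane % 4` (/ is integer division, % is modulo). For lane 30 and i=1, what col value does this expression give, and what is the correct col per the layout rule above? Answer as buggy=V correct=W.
`lane % 4`[30,1]=>2
L=30=>grp=30>>2=7, tig=30&3=2
[1]=>row 2·2+1=5  col grp=7
col: 2 vs 7

buggy=2 correct=7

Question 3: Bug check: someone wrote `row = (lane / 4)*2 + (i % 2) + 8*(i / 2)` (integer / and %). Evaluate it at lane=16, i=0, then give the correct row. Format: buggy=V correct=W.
`(lane / 4)*2 + (i % 2) + 8*(i / 2)`[16,0]→8
lane 16: G=4 (16/4), T=0 (16%4)
i=0: r=0*2+0=0, c=G=4
row: 8 vs 0

buggy=8 correct=0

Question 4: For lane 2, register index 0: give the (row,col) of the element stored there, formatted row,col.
4,0

lane 2: G=0 (2/4), T=2 (2%4)
i=0: r=2*2+0=4, c=G=0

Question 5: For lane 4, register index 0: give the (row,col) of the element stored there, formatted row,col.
lane 4: G=1 (4/4), T=0 (4%4)
i=0: r=0*2+0=0, c=G=1

0,1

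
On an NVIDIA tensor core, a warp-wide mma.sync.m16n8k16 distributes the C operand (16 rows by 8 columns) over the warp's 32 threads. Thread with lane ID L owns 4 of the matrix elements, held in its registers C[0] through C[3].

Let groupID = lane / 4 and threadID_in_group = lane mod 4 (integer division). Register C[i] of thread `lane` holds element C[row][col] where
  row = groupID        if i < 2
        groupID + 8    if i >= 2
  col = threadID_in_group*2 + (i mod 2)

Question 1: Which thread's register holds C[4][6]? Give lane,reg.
19,0

r=4→G=4,rhi=0  c=6→T=3,p=0
L=4*4+3=19  i=0*2+0=0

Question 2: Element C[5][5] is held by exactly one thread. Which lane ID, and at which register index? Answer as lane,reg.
22,1

r=5->g=5,rb=0  c=5->t=2,b0=1
L=5*4+2=22  i=0*2+1=1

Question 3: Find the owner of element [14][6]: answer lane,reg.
r=14->g=6,rb=1  c=6->t=3,b0=0
L=6*4+3=27  i=1*2+0=2

27,2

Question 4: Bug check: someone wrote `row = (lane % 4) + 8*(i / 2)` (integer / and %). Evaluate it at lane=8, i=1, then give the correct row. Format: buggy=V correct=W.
`(lane % 4) + 8*(i / 2)`[8,1]->0
lane 8->8/4=2, 8 mod 4=0
i=1  r:2+0->2  c:2·0+1->1
row: 0 vs 2

buggy=0 correct=2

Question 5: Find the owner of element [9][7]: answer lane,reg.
r:9=>grp=1,rB=1  c:7=>tig=3,lo=1
L=1*4+3=7  i=1*2+1=3

7,3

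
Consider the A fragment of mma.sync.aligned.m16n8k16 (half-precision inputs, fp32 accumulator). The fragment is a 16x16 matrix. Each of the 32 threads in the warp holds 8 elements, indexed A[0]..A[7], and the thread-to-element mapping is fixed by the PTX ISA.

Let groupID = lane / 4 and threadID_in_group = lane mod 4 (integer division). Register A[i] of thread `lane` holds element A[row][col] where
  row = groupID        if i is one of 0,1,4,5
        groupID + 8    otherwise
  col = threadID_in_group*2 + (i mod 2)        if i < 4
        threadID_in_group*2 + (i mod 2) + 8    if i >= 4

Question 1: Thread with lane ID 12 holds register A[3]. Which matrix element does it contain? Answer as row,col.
11,1

lane 12→12/4=3, 12 mod 4=0
i=3  r:3+8→11  c:2·0+1+0→1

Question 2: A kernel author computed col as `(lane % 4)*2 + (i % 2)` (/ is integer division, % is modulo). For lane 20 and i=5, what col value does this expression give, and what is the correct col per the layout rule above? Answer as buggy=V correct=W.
buggy=1 correct=9

`(lane % 4)*2 + (i % 2)`[20,5]->1
L=20->gid=20>>2=5, tid=20&3=0
[5]->row 5+0=5  col 0·2+1+8=9
col: 1 vs 9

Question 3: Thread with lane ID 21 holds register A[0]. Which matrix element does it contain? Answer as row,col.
5,2

L=21->gid=21>>2=5, tid=21&3=1
[0]->row 5+0=5  col 1·2+0+0=2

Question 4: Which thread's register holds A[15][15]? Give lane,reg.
31,7

r=15⇒gr=7,Rb=1  c=15⇒Cb=1,th=3,odd=1
L=7*4+3=31  i=1*4+1*2+1=7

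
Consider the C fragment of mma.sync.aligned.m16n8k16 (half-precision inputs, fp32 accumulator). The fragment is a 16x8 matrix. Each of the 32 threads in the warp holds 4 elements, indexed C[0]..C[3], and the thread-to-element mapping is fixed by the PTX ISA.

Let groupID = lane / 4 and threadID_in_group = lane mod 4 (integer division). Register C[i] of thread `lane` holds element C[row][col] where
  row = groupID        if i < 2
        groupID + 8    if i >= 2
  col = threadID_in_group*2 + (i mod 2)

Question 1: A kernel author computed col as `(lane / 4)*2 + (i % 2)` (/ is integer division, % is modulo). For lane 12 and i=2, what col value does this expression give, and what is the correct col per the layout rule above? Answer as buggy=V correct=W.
`(lane / 4)*2 + (i % 2)`[12,2]→6
lane 12→12/4=3, 12 mod 4=0
i=2  r:3+8→11  c:2·0+0→0
col: 6 vs 0

buggy=6 correct=0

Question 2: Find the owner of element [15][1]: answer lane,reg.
r: 15->gid=7,r8=1  c: 1->tid=0,i&1=1
L=7*4+0=28  i=1*2+1=3

28,3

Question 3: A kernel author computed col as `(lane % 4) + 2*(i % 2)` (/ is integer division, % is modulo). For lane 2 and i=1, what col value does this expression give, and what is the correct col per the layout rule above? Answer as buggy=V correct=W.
buggy=4 correct=5

`(lane % 4) + 2*(i % 2)`[2,1]=>4
L=2=>grp=2>>2=0, tig=2&3=2
[1]=>row 0+0=0  col 2·2+1=5
col: 4 vs 5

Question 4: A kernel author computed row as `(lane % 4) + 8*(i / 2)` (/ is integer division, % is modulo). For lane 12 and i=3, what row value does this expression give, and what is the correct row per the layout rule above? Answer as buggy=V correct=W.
`(lane % 4) + 8*(i / 2)`[12,3]=>8
L=12=>grp=12>>2=3, tig=12&3=0
[3]=>row 3+8=11  col 0·2+1=1
row: 8 vs 11

buggy=8 correct=11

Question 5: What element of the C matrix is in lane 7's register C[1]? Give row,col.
7: g=1,t=3
[1] (1+0,3*2+1) = (1,7)

1,7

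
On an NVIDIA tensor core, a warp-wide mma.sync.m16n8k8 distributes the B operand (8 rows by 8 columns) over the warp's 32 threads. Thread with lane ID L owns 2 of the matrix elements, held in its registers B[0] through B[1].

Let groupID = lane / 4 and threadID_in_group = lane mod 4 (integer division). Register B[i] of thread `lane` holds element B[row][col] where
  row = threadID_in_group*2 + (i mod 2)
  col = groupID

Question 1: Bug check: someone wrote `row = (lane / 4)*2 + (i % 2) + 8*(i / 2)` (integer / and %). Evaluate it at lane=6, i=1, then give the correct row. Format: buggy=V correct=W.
`(lane / 4)*2 + (i % 2) + 8*(i / 2)`[6,1]⇒3
L=6⇒gr=6>>2=1, th=6&3=2
[1]⇒row 2·2+1=5  col gr=1
row: 3 vs 5

buggy=3 correct=5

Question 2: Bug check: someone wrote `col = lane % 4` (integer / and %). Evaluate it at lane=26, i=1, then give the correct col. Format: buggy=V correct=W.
`lane % 4`[26,1]⇒2
lane 26: gr=6 (26/4), th=2 (26%4)
i=1: r=2*2+1=5, c=gr=6
col: 2 vs 6

buggy=2 correct=6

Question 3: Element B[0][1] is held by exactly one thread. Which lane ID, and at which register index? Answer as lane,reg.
c=1⇒gr=1  r=0⇒th=0,odd=0
L=1*4+0=4  i=0=0

4,0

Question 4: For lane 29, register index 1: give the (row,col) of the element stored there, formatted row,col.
3,7

29: G=7,T=1
[1] (1*2+1,7) = (3,7)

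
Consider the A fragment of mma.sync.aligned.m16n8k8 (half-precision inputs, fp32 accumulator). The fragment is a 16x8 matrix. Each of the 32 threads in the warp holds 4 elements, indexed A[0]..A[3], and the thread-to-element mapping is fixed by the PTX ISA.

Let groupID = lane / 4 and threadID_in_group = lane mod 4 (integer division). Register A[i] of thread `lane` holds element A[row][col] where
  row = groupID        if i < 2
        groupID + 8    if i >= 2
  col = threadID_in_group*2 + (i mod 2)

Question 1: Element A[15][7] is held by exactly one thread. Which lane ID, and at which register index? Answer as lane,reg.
r: 15->gid=7,r8=1  c: 7->tid=3,i&1=1
L=7*4+3=31  i=1*2+1=3

31,3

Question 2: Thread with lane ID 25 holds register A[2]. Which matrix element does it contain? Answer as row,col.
L=25=>grp=25>>2=6, tig=25&3=1
[2]=>row 6+8=14  col 1·2+0=2

14,2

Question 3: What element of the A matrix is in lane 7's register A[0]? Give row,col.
1,6

7: grp=1,tig=3
[0] (1+0,3*2+0) = (1,6)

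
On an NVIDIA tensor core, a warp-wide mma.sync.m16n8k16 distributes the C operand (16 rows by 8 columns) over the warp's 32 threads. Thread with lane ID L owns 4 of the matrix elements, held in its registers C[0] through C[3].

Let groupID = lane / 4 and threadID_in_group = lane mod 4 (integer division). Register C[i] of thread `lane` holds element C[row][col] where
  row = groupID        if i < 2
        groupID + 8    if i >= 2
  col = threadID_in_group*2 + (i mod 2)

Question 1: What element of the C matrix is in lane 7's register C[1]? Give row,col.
1,7

lane 7->7/4=1, 7 mod 4=3
i=1  r:1+0->1  c:2·3+1->7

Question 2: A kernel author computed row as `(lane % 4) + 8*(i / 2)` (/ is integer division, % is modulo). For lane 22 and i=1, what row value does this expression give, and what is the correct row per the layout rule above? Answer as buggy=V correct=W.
buggy=2 correct=5

`(lane % 4) + 8*(i / 2)`[22,1]=>2
L=22=>grp=22>>2=5, tig=22&3=2
[1]=>row 5+0=5  col 2·2+1=5
row: 2 vs 5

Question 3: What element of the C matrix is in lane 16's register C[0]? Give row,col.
4,0

16: gr=4,th=0
[0] (4+0,0*2+0) = (4,0)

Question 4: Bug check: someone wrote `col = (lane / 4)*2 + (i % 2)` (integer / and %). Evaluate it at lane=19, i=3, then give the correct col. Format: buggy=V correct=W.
`(lane / 4)*2 + (i % 2)`[19,3]⇒9
lane 19: gr=4 (19/4), th=3 (19%4)
i=3: r=4+8=12, c=3*2+1=7
col: 9 vs 7

buggy=9 correct=7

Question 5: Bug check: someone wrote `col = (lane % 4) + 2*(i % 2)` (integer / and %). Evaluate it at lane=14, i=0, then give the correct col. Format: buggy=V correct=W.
buggy=2 correct=4

`(lane % 4) + 2*(i % 2)`[14,0]->2
14: gid=3,tid=2
[0] (3+0,2*2+0) = (3,4)
col: 2 vs 4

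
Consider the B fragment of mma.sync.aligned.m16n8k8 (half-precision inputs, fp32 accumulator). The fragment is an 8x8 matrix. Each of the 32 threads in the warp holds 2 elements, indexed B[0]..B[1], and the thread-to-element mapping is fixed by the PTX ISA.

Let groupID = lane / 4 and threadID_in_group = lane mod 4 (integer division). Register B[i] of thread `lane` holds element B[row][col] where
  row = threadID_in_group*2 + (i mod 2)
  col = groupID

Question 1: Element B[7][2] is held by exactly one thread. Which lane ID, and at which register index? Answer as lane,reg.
c=2⇒gr=2  r=7⇒th=3,odd=1
L=2*4+3=11  i=1=1

11,1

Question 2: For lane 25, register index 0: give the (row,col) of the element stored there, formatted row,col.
lane 25=>25/4=6, 25 mod 4=1
i=0  r:2·1+0=>2  c:6

2,6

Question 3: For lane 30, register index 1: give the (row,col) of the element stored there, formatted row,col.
5,7

L=30->g=30>>2=7, t=30&3=2
[1]->row 2·2+1=5  col g=7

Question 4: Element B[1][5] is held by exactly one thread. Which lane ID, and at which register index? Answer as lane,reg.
c=5->g=5  r=1->t=0,b0=1
L=5*4+0=20  i=1=1

20,1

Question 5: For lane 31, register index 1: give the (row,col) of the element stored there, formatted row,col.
lane 31: gr=7 (31/4), th=3 (31%4)
i=1: r=3*2+1=7, c=gr=7

7,7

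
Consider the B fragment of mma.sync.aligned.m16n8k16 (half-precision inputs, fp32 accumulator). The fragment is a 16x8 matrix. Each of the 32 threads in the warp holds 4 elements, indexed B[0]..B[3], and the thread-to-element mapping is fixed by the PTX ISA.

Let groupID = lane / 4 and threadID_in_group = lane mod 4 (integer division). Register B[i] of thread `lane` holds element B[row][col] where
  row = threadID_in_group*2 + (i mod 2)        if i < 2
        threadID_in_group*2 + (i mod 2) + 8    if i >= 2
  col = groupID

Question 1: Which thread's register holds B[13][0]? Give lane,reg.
c=0→G=0  r=13→rhi=1,T=2,p=1
L=0*4+2=2  i=1*2+1=3

2,3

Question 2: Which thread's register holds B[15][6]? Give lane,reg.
c: 6->gid=6  r: 15->r8=1,tid=3,i&1=1
L=6*4+3=27  i=1*2+1=3

27,3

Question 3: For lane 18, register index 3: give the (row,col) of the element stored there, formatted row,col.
13,4

18: grp=4,tig=2
[3] (2*2+1+8,4) = (13,4)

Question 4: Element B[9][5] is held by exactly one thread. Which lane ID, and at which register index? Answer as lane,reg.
20,3

c=5⇒gr=5  r=9⇒Rb=1,th=0,odd=1
L=5*4+0=20  i=1*2+1=3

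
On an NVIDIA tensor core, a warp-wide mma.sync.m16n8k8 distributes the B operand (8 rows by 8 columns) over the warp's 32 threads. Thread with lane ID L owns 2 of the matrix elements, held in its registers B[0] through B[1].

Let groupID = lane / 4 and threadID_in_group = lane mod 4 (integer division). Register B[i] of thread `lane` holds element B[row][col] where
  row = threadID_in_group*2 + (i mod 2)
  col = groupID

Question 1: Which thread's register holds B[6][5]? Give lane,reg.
c: 5->gid=5  r: 6->tid=3,i&1=0
L=5*4+3=23  i=0=0

23,0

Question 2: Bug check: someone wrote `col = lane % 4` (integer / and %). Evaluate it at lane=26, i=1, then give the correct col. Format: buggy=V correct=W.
buggy=2 correct=6

`lane % 4`[26,1]⇒2
26: gr=6,th=2
[1] (2*2+1,6) = (5,6)
col: 2 vs 6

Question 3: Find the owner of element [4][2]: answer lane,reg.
c=2->g=2  r=4->t=2,b0=0
L=2*4+2=10  i=0=0

10,0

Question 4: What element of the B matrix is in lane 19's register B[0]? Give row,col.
6,4

lane 19=>19/4=4, 19 mod 4=3
i=0  r:2·3+0=>6  c:4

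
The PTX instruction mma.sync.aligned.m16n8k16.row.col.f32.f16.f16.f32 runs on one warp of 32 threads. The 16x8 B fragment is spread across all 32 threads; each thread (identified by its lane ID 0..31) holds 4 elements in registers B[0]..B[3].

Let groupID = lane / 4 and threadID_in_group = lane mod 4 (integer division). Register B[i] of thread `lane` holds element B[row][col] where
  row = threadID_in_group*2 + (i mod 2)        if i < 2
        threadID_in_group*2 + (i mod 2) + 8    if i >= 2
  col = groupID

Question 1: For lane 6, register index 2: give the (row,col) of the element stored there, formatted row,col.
lane 6: grp=1 (6/4), tig=2 (6%4)
i=2: r=2*2+0+8=12, c=grp=1

12,1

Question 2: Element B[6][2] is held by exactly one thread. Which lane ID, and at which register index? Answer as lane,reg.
11,0

c: 2->gid=2  r: 6->r8=0,tid=3,i&1=0
L=2*4+3=11  i=0*2+0=0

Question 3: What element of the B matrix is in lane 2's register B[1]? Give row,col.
L=2⇒gr=2>>2=0, th=2&3=2
[1]⇒row 2·2+1+0=5  col gr=0

5,0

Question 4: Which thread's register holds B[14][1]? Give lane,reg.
c=1→G=1  r=14→rhi=1,T=3,p=0
L=1*4+3=7  i=1*2+0=2

7,2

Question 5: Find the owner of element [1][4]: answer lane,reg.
c:4=>grp=4  r:1=>rB=0,tig=0,lo=1
L=4*4+0=16  i=0*2+1=1

16,1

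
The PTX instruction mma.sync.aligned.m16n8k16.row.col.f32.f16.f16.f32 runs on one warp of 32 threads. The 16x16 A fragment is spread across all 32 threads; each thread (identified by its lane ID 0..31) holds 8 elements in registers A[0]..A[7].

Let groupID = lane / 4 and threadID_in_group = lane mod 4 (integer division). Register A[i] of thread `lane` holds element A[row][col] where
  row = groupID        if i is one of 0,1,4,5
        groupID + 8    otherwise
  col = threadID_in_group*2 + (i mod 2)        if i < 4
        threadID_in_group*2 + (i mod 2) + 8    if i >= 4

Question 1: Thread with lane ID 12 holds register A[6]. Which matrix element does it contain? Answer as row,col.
12: grp=3,tig=0
[6] (3+8,0*2+0+8) = (11,8)

11,8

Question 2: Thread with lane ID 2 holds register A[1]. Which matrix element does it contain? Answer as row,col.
L=2→G=2>>2=0, T=2&3=2
[1]→row 0+0=0  col 2·2+1+0=5

0,5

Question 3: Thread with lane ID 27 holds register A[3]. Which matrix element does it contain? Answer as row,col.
14,7

lane 27→27/4=6, 27 mod 4=3
i=3  r:6+8→14  c:2·3+1+0→7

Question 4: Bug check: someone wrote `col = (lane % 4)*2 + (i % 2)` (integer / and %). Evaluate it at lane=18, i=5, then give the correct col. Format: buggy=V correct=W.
`(lane % 4)*2 + (i % 2)`[18,5]->5
lane 18->18/4=4, 18 mod 4=2
i=5  r:4+0->4  c:2·2+1+8->13
col: 5 vs 13

buggy=5 correct=13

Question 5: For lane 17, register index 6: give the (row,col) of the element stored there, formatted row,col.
12,10

17: grp=4,tig=1
[6] (4+8,1*2+0+8) = (12,10)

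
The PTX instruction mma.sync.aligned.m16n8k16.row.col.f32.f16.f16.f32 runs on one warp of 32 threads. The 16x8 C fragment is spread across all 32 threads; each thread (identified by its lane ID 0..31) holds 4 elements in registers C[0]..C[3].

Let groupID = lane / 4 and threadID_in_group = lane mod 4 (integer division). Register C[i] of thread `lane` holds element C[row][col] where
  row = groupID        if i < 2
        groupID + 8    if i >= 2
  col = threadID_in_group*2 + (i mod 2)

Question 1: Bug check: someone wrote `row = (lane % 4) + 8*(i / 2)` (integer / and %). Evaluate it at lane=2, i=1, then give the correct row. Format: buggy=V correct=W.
`(lane % 4) + 8*(i / 2)`[2,1]->2
L=2->gid=2>>2=0, tid=2&3=2
[1]->row 0+0=0  col 2·2+1=5
row: 2 vs 0

buggy=2 correct=0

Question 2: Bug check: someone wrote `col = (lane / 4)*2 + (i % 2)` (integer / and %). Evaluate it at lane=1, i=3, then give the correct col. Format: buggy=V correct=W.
buggy=1 correct=3

`(lane / 4)*2 + (i % 2)`[1,3]->1
L=1->gid=1>>2=0, tid=1&3=1
[3]->row 0+8=8  col 1·2+1=3
col: 1 vs 3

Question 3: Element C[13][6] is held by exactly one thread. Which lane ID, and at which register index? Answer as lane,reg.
r=13→G=5,rhi=1  c=6→T=3,p=0
L=5*4+3=23  i=1*2+0=2

23,2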